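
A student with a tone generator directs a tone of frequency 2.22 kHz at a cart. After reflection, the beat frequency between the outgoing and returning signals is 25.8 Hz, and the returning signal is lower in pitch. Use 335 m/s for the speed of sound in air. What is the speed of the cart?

1.96 m/s

Double Doppler shift off a moving reflector: f₂ = f₀ · (v + u)/(v − u) (u > 0 toward emitter).
Returning signal is lower, so f₂ = f₀ − Δf = 2220 − 25.8 = 2194.2 Hz.
Rearranging, u = v · (f₂ − f₀)/(f₂ + f₀) = 335 × -25.8/4414.2 ≈ -1.96 m/s.
So the cart is moving at 1.96 m/s away from the emitter.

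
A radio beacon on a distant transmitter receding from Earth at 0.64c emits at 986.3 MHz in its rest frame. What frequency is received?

Relativistic Doppler for frequency: f' = f₀ · √((1 − β)/(1 + β)).
f' = 986.3 × √(0.3600/1.6400) = 986.3 × 0.46852 ≈ 462.1 MHz.

462.1 MHz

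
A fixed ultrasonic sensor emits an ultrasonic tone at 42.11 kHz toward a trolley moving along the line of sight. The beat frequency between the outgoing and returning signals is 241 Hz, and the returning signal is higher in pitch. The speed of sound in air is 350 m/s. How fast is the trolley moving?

1.00 m/s

Double Doppler shift off a moving reflector: f₂ = f₀ · (v + u)/(v − u) (u > 0 toward emitter).
Returning signal is higher, so f₂ = f₀ + Δf = 42110 + 241 = 42351 Hz.
Rearranging, u = v · (f₂ − f₀)/(f₂ + f₀) = 350 × 241/84461 ≈ 1.00 m/s.
So the trolley is moving at 1.00 m/s toward the emitter.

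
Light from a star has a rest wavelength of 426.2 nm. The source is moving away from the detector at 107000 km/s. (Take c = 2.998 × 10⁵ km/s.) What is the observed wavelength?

619.1 nm

β = v/c = 107000/299800 = 0.3569.
Relativistic Doppler for wavelength: λ' = λ₀ · √((1 + β)/(1 − β)).
λ' = 426.2 × √(1.3569/0.6431) = 426.2 × 1.45257 ≈ 619.1 nm.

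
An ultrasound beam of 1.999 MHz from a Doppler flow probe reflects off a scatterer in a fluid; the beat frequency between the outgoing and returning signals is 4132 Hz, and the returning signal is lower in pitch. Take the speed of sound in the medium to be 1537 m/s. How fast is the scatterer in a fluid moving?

1.59 m/s

Double Doppler shift off a moving reflector: f₂ = f₀ · (v + u)/(v − u) (u > 0 toward emitter).
Returning signal is lower, so f₂ = f₀ − Δf = 1999000 − 4132 = 1994868 Hz.
Rearranging, u = v · (f₂ − f₀)/(f₂ + f₀) = 1537 × -4132/3993868 ≈ -1.59 m/s.
So the scatterer in a fluid is moving at 1.59 m/s away from the emitter.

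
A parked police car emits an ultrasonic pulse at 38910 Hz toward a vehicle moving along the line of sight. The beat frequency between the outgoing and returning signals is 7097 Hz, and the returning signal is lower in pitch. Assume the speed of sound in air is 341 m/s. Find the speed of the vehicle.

34 m/s

Double Doppler shift off a moving reflector: f₂ = f₀ · (v + u)/(v − u) (u > 0 toward emitter).
Returning signal is lower, so f₂ = f₀ − Δf = 38910 − 7097 = 31813 Hz.
Rearranging, u = v · (f₂ − f₀)/(f₂ + f₀) = 341 × -7097/70723 ≈ -34 m/s.
So the vehicle is moving at 34 m/s away from the emitter.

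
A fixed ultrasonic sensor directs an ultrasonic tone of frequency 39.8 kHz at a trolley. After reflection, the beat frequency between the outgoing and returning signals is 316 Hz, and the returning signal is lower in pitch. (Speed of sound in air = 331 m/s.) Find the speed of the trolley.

1.32 m/s

Double Doppler shift off a moving reflector: f₂ = f₀ · (v + u)/(v − u) (u > 0 toward emitter).
Returning signal is lower, so f₂ = f₀ − Δf = 39800 − 316 = 39484 Hz.
Rearranging, u = v · (f₂ − f₀)/(f₂ + f₀) = 331 × -316/79284 ≈ -1.32 m/s.
So the trolley is moving at 1.32 m/s away from the emitter.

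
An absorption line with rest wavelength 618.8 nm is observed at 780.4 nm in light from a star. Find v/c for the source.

0.228

λ'/λ₀ = 1.2612 > 1 (redshift), so the source is receding.
λ'/λ₀ = √((1 + β)/(1 − β)) for a receding source ⇒ β = (r² − 1)/(r² + 1) with r = λ'/λ₀.
β = (1.5905 − 1)/(1.5905 + 1) ≈ 0.228.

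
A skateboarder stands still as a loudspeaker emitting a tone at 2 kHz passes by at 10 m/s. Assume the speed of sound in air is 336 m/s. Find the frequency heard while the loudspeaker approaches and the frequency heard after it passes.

2.06 kHz approaching; 1.94 kHz receding

Approaching: f₁ = f · v/(v − v_s) = 2 × 336/326 ≈ 2.06 kHz.
Receding: f₂ = f · v/(v + v_s) = 2 × 336/346 ≈ 1.94 kHz.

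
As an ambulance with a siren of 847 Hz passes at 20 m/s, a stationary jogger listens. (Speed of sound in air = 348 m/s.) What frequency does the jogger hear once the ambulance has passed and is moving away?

Receding: f₂ = f · v/(v + v_s) = 847 × 348/368 ≈ 801 Hz.

801 Hz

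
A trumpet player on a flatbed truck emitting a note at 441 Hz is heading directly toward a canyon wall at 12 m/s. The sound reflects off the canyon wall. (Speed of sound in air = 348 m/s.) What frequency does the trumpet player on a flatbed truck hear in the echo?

The canyon wall receives the sound from a moving source: f₁ = f₀ · v/(v − v_e) = 441 × 348/336 ≈ 457 Hz.
On the return leg the trumpet player on a flatbed truck is a moving observer: f₂ = f₁ · (v + v_e)/v = 457 × 360/348 ≈ 472 Hz.
Equivalently f₂ = f₀ · (v + v_e)/(v − v_e).

472 Hz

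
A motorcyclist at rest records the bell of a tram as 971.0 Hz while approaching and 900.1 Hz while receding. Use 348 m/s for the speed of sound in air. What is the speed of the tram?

f₁/f₂ = (v + v_s)/(v − v_s), so v_s = v · (f₁ − f₂)/(f₁ + f₂).
v_s = 348 × (971.0 − 900.1)/(971.0 + 900.1) = 348 × 70.9/1871.1 ≈ 13.2 m/s.

13.2 m/s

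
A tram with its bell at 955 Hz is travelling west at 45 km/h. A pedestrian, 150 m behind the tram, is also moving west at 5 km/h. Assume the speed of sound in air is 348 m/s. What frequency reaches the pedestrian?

45 km/h = 12.5 m/s; 5 km/h = 1.389 m/s.
The pedestrian is behind, so the tram is moving away from it while the pedestrian is moving toward the tram.
General Doppler shift: f' = f · (v + v_o)/(v + v_s).
f' = 955 × (348 + 1.389)/(348 + 12.5) = 955 × 349.39/360.5 ≈ 926 Hz.

926 Hz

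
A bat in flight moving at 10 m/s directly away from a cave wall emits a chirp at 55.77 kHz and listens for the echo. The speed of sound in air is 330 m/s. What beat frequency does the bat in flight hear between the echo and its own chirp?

The cave wall receives the sound from a moving source: f₁ = f₀ · v/(v + v_e) = 55.77 × 330/340 ≈ 54.13 kHz.
On the return leg the bat in flight is a moving observer: f₂ = f₁ · (v − v_e)/v = 54.13 × 320/330 ≈ 52.49 kHz.
Equivalently f₂ = f₀ · (v − v_e)/(v + v_e).
Beat against the emitted tone (with f₀ = 55770 Hz): |f₂ − f₀| = 2v_e·f₀/(v + v_e) = 2 × 10 × 55770/340 ≈ 3281 Hz.

3281 Hz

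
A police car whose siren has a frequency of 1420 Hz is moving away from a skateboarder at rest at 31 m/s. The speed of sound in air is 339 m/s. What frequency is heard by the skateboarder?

Moving source, stationary observer: f' = f · v/(v + v_s) since the source is receding.
f' = 1420 × 339/(339 + 31) = 1420 × 339/370 ≈ 1301 Hz.

1301 Hz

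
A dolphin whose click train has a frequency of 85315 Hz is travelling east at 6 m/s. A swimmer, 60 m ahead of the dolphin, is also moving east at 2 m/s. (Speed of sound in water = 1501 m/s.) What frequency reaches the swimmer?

85543 Hz

The swimmer is ahead, so the dolphin is moving toward it while the swimmer is moving away from the dolphin.
With source approaching and observer receding, f' = f · (v − v_o)/(v − v_s).
f' = 85315 × (1501 − 2)/(1501 − 6) = 85315 × 1499/1495 ≈ 85543 Hz.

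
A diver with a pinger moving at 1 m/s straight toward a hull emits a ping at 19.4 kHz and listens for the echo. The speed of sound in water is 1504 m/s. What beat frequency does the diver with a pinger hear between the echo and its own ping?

The hull receives the sound from a moving source: f₁ = f₀ · v/(v − v_e) = 19.4 × 1504/1503 ≈ 19.4129 kHz.
On the return leg the diver with a pinger is a moving observer: f₂ = f₁ · (v + v_e)/v = 19.4129 × 1505/1504 ≈ 19.4258 kHz.
Equivalently f₂ = f₀ · (v + v_e)/(v − v_e).
Beat against the emitted tone (with f₀ = 19400 Hz): |f₂ − f₀| = 2v_e·f₀/(v − v_e) = 2 × 1 × 19400/1503 ≈ 25.8 Hz.

25.8 Hz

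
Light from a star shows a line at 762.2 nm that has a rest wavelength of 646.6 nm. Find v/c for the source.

0.163

λ'/λ₀ = 1.1788 > 1 (redshift), so the source is receding.
λ'/λ₀ = √((1 + β)/(1 − β)) for a receding source ⇒ β = (r² − 1)/(r² + 1) with r = λ'/λ₀.
β = (1.3895 − 1)/(1.3895 + 1) ≈ 0.163.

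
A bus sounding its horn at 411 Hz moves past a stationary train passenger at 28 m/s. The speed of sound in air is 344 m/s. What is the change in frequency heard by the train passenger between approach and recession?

67.4 Hz

Approaching: f₁ = f · v/(v − v_s) = 411 × 344/316 ≈ 447.4 Hz.
Receding: f₂ = f · v/(v + v_s) = 411 × 344/372 ≈ 380.1 Hz.
Drop: f₁ − f₂ = 2f·v·v_s/(v² − v_s²) = 2 × 411 × 344 × 28/(344² − 28²) ≈ 67.4 Hz.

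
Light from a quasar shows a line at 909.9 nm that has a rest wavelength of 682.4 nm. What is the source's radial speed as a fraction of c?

0.280c

λ'/λ₀ = 1.3334 > 1 (redshift), so the source is receding.
λ'/λ₀ = √((1 + β)/(1 − β)) for a receding source ⇒ β = (r² − 1)/(r² + 1) with r = λ'/λ₀.
β = (1.7779 − 1)/(1.7779 + 1) ≈ 0.280.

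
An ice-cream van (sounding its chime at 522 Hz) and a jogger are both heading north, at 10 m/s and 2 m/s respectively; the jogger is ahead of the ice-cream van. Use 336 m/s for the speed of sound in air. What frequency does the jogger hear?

The jogger is ahead, so the ice-cream van is moving toward it while the jogger is moving away from the ice-cream van.
With source approaching and observer receding, f' = f · (v − v_o)/(v − v_s).
f' = 522 × (336 − 2)/(336 − 10) = 522 × 334/326 ≈ 535 Hz.

535 Hz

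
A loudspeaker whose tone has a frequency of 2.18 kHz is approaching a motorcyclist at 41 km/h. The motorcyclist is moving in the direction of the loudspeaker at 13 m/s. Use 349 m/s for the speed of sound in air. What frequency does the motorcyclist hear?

2.34 kHz

41 km/h = 11.39 m/s.
With source approaching and observer approaching, f' = f · (v + v_o)/(v − v_s).
f' = 2.18 × (349 + 13)/(349 − 11.39) = 2.18 × 362/337.61 ≈ 2.34 kHz.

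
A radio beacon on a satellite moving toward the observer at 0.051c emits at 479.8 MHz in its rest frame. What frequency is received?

Relativistic Doppler for frequency: f' = f₀ · √((1 + β)/(1 − β)).
f' = 479.8 × √(1.0510/0.9490) = 479.8 × 1.05237 ≈ 504.9 MHz.

504.9 MHz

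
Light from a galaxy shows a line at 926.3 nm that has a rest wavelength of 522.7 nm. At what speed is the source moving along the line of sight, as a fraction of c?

λ'/λ₀ = 1.7721 > 1 (redshift), so the source is receding.
λ'/λ₀ = √((1 + β)/(1 − β)) for a receding source ⇒ β = (r² − 1)/(r² + 1) with r = λ'/λ₀.
β = (3.1405 − 1)/(3.1405 + 1) ≈ 0.517.

0.517c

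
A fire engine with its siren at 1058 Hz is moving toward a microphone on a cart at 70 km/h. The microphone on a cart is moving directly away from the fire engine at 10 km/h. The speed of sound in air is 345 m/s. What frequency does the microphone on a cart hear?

70 km/h = 19.44 m/s; 10 km/h = 2.778 m/s.
With source approaching and observer receding, f' = f · (v − v_o)/(v − v_s).
f' = 1058 × (345 − 2.778)/(345 − 19.44) = 1058 × 342.22/325.56 ≈ 1112 Hz.

1112 Hz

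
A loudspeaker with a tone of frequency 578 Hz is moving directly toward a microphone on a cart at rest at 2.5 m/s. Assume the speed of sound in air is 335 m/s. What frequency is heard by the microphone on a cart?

582 Hz

Only the source moves, toward the listener, so f' = f · v/(v − v_s).
f' = 578 × 335/(335 − 2.5) = 578 × 335/332.5 ≈ 582 Hz.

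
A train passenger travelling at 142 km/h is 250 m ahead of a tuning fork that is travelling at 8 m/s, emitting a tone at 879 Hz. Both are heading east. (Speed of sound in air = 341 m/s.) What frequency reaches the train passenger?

796 Hz

142 km/h = 39.44 m/s.
The train passenger is ahead, so the tuning fork is moving toward it while the train passenger is moving away from the tuning fork.
Both move, so f' = f · (v − v_o)/(v − v_s).
f' = 879 × (341 − 39.44)/(341 − 8) = 879 × 301.56/333 ≈ 796 Hz.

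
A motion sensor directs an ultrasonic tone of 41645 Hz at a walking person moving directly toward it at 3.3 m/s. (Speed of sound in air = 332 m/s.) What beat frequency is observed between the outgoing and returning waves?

At the walking person (a moving observer), f₁ = f₀ · (v + u)/v = 41645 × 335.3/332 ≈ 42059 Hz.
On reflection it acts as a source moving toward the stationary detector: f₂ = f₁ · v/(v − u) = 42059 × 332/328.7 ≈ 42481 Hz.
Beat frequency: |f₂ − f₀| = 2u·f₀/(v − u) = 2 × 3.3 × 41645/328.7 ≈ 836 Hz.

836 Hz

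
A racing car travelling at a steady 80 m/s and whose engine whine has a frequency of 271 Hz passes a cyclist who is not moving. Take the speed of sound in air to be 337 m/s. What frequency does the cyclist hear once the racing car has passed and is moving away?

219 Hz

Receding: f₂ = f · v/(v + v_s) = 271 × 337/417 ≈ 219 Hz.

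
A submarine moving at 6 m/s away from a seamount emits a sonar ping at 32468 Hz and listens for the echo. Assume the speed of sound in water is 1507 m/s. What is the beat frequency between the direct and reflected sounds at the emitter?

258 Hz

The seamount receives the sound from a moving source: f₁ = f₀ · v/(v + v_e) = 32468 × 1507/1513 ≈ 32339 Hz.
On the return leg the submarine is a moving observer: f₂ = f₁ · (v − v_e)/v = 32339 × 1501/1507 ≈ 32210 Hz.
Equivalently f₂ = f₀ · (v − v_e)/(v + v_e).
Beat against the emitted tone: |f₂ − f₀| = 2v_e·f₀/(v + v_e) = 2 × 6 × 32468/1513 ≈ 258 Hz.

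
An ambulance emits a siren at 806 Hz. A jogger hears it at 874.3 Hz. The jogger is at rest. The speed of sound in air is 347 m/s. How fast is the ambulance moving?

27 m/s

f' > f, so the ambulance is approaching.
f' = f · v/(v − v_s) ⇒ v_s = v · |1 − f/f'|.
v_s = 347 × |1 − 806/874.3| = 347 × 0.07812 ≈ 27 m/s.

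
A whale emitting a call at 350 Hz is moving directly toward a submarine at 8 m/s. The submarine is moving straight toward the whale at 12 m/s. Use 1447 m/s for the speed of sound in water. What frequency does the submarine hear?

355 Hz

Both move, so f' = f · (v + v_o)/(v − v_s).
f' = 350 × (1447 + 12)/(1447 − 8) = 350 × 1459/1439 ≈ 355 Hz.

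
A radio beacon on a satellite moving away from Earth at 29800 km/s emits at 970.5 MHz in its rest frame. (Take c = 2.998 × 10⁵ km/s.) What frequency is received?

878.4 MHz

β = v/c = 29800/299800 = 0.0994.
Relativistic Doppler for frequency: f' = f₀ · √((1 − β)/(1 + β)).
f' = 970.5 × √(0.9006/1.0994) = 970.5 × 0.90508 ≈ 878.4 MHz.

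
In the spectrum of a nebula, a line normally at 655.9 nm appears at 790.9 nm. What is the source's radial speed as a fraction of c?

0.185

λ'/λ₀ = 1.2058 > 1 (redshift), so the source is receding.
λ'/λ₀ = √((1 + β)/(1 − β)) for a receding source ⇒ β = (r² − 1)/(r² + 1) with r = λ'/λ₀.
β = (1.4540 − 1)/(1.4540 + 1) ≈ 0.185.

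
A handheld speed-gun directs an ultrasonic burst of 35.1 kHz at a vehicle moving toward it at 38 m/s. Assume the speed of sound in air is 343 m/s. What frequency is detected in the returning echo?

43.8 kHz

The vehicle first receives the wave as a moving observer: f₁ = f₀ · (v + u)/v = 35.1 × (343 + 38)/343 ≈ 39.0 kHz.
The reflection then acts as a moving source: f₂ = f₁ · v/(v − u) ≈ 43.8 kHz.
Equivalently f₂ = f₀ · (v + u)/(v − u).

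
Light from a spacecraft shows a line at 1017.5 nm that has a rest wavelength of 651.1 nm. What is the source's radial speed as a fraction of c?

λ'/λ₀ = 1.5627 > 1 (redshift), so the source is receding.
λ'/λ₀ = √((1 + β)/(1 − β)) for a receding source ⇒ β = (r² − 1)/(r² + 1) with r = λ'/λ₀.
β = (2.4422 − 1)/(2.4422 + 1) ≈ 0.419.

0.419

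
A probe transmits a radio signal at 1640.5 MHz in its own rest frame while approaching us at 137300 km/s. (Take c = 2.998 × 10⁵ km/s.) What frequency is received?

2690.5 MHz

β = v/c = 137300/299800 = 0.4580.
Relativistic Doppler for frequency: f' = f₀ · √((1 + β)/(1 − β)).
f' = 1640.5 × √(1.4580/0.5420) = 1640.5 × 1.64008 ≈ 2690.5 MHz.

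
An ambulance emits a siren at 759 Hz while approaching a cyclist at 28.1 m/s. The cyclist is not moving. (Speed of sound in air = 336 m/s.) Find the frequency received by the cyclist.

828 Hz

With the source moving toward a stationary observer, f' = f · v/(v − v_s).
f' = 759 × 336/(336 − 28.1) = 759 × 336/307.9 ≈ 828 Hz.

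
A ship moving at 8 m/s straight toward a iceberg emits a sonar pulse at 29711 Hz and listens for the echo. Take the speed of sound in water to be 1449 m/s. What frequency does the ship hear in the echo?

The iceberg receives the sound from a moving source: f₁ = f₀ · v/(v − v_e) = 29711 × 1449/1441 ≈ 29876 Hz.
On the return leg the ship is a moving observer: f₂ = f₁ · (v + v_e)/v = 29876 × 1457/1449 ≈ 30041 Hz.
Equivalently f₂ = f₀ · (v + v_e)/(v − v_e).

30041 Hz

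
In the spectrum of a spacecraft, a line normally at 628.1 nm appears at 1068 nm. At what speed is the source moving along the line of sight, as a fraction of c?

0.486c

λ'/λ₀ = 1.7004 > 1 (redshift), so the source is receding.
λ'/λ₀ = √((1 + β)/(1 − β)) for a receding source ⇒ β = (r² − 1)/(r² + 1) with r = λ'/λ₀.
β = (2.8912 − 1)/(2.8912 + 1) ≈ 0.486.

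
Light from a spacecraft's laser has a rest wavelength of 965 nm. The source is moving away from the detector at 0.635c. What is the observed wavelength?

2042.4 nm

Relativistic Doppler for wavelength: λ' = λ₀ · √((1 + β)/(1 − β)).
λ' = 965 × √(1.6350/0.3650) = 965 × 2.11647 ≈ 2042.4 nm.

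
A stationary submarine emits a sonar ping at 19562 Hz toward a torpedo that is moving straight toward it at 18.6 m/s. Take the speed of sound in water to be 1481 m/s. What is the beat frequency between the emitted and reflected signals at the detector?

The torpedo first receives the wave as a moving observer: f₁ = f₀ · (v + u)/v = 19562 × (1481 + 18.6)/1481 ≈ 19808 Hz.
The reflection then acts as a moving source: f₂ = f₁ · v/(v − u) ≈ 20060 Hz.
Equivalently f₂ = f₀ · (v + u)/(v − u).
Beat frequency: |f₂ − f₀| = 2u·f₀/(v − u) = 2 × 18.6 × 19562/1462.4 ≈ 498 Hz.

498 Hz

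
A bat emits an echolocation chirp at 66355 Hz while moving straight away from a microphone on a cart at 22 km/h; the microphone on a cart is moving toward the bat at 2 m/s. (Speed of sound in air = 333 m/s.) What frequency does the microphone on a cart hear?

22 km/h = 6.111 m/s.
With source receding and observer approaching, f' = f · (v + v_o)/(v + v_s).
f' = 66355 × (333 + 2)/(333 + 6.111) = 66355 × 335/339.11 ≈ 65551 Hz.

65551 Hz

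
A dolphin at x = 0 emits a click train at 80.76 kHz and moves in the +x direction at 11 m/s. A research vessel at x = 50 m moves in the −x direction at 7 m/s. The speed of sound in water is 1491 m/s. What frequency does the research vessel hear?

The observer lies on the +x side, so the source is heading toward the observer and the observer is heading toward the source.
With source approaching and observer approaching, f' = f · (v + v_o)/(v − v_s).
f' = 80.76 × (1491 + 7)/(1491 − 11) = 80.76 × 1498/1480 ≈ 81.7 kHz.

81.7 kHz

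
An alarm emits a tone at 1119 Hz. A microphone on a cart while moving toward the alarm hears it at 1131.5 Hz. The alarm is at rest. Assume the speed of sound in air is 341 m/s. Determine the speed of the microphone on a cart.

f' = f · (v + v_o)/v ⇒ v_o = v · |f'/f − 1|.
v_o = 341 × |1131.5/1119 − 1| = 341 × 0.01117 ≈ 3.8 m/s.

3.8 m/s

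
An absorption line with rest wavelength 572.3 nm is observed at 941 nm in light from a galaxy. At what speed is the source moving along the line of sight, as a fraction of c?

0.460c

λ'/λ₀ = 1.6442 > 1 (redshift), so the source is receding.
λ'/λ₀ = √((1 + β)/(1 − β)) for a receding source ⇒ β = (r² − 1)/(r² + 1) with r = λ'/λ₀.
β = (2.7035 − 1)/(2.7035 + 1) ≈ 0.460.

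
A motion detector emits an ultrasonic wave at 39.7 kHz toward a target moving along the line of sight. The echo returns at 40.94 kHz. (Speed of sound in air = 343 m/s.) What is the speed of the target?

5.3 m/s

Double Doppler shift off a moving reflector: f₂ = f₀ · (v + u)/(v − u) (u > 0 toward emitter).
Rearranging, u = v · (f₂ − f₀)/(f₂ + f₀) = 343 × 1.24/80.64 ≈ 5.3 m/s.
So the target is moving at 5.3 m/s toward the emitter.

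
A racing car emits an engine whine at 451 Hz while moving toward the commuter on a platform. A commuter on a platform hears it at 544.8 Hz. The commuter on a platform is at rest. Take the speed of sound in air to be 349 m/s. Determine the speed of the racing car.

60 m/s

f' = f · v/(v − v_s) ⇒ v_s = v · |1 − f/f'|.
v_s = 349 × |1 − 451/544.8| = 349 × 0.1722 ≈ 60 m/s.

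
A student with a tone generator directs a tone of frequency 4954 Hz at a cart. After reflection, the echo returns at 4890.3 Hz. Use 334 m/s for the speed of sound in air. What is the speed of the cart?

2.16 m/s

Double Doppler shift off a moving reflector: f₂ = f₀ · (v + u)/(v − u) (u > 0 toward emitter).
Rearranging, u = v · (f₂ − f₀)/(f₂ + f₀) = 334 × -63.7/9844.3 ≈ -2.16 m/s.
So the cart is moving at 2.16 m/s away from the emitter.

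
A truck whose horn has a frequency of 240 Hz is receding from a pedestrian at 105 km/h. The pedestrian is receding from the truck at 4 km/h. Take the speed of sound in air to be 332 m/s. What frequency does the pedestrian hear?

105 km/h = 29.17 m/s; 4 km/h = 1.111 m/s.
General Doppler shift: f' = f · (v − v_o)/(v + v_s).
f' = 240 × (332 − 1.111)/(332 + 29.17) = 240 × 330.89/361.17 ≈ 220 Hz.

220 Hz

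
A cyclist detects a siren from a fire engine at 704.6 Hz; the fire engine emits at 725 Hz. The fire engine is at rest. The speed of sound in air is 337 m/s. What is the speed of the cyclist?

9.5 m/s

f' < f, so the cyclist is receding.
f' = f · (v − v_o)/v ⇒ v_o = v · |f'/f − 1|.
v_o = 337 × |704.6/725 − 1| = 337 × 0.02814 ≈ 9.5 m/s.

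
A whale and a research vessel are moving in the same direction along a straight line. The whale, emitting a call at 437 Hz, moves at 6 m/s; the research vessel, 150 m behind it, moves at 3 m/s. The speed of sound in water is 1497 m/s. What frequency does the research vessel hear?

The research vessel is behind, so the whale is moving away from it while the research vessel is moving toward the whale.
General Doppler shift: f' = f · (v + v_o)/(v + v_s).
f' = 437 × (1497 + 3)/(1497 + 6) = 437 × 1500/1503 ≈ 436 Hz.

436 Hz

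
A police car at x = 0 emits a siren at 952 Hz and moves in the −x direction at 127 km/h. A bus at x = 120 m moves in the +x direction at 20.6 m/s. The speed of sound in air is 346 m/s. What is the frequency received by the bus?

127 km/h = 35.28 m/s.
The observer lies on the +x side, so the source is heading away from the observer and the observer is heading away from the source.
Both move, so f' = f · (v − v_o)/(v + v_s).
f' = 952 × (346 − 20.6)/(346 + 35.28) = 952 × 325.4/381.28 ≈ 812 Hz.

812 Hz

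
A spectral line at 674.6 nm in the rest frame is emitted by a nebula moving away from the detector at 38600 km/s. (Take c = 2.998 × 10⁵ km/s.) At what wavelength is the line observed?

β = v/c = 38600/299800 = 0.1288.
Relativistic Doppler for wavelength: λ' = λ₀ · √((1 + β)/(1 − β)).
λ' = 674.6 × √(1.1288/0.8712) = 674.6 × 1.13823 ≈ 767.8 nm.

767.8 nm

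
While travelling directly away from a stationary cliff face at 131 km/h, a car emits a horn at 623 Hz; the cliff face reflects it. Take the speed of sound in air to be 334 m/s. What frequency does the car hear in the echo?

131 km/h = 36.39 m/s.
The cliff face receives the sound from a moving source: f₁ = f₀ · v/(v + v_e) = 623 × 334/370.39 ≈ 562 Hz.
On the return leg the car is a moving observer: f₂ = f₁ · (v − v_e)/v = 562 × 297.61/334 ≈ 501 Hz.
Equivalently f₂ = f₀ · (v − v_e)/(v + v_e).

501 Hz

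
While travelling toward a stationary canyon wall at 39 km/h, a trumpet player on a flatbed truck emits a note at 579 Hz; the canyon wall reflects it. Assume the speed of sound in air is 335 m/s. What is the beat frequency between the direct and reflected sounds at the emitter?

39 km/h = 10.83 m/s.
The canyon wall receives the sound from a moving source: f₁ = f₀ · v/(v − v_e) = 579 × 335/324.17 ≈ 598.3 Hz.
On the return leg the trumpet player on a flatbed truck is a moving observer: f₂ = f₁ · (v + v_e)/v = 598.3 × 345.83/335 ≈ 617.7 Hz.
Equivalently f₂ = f₀ · (v + v_e)/(v − v_e).
Beat against the emitted tone: |f₂ − f₀| = 2v_e·f₀/(v − v_e) = 2 × 10.83 × 579/324.17 ≈ 38.7 Hz.

38.7 Hz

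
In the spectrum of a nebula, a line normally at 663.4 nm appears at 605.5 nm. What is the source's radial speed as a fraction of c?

λ'/λ₀ = 0.9127 < 1 (blueshift), so the source is approaching.
λ'/λ₀ = √((1 − β)/(1 + β)) for an approaching source ⇒ β = (1 − r²)/(1 + r²) with r = λ'/λ₀.
β = (1 − 0.8331)/(1 + 0.8331) ≈ 0.091.

0.091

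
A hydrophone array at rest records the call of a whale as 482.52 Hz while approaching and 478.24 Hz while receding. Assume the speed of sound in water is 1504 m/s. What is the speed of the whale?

f₁/f₂ = (v + v_s)/(v − v_s), so v_s = v · (f₁ − f₂)/(f₁ + f₂).
v_s = 1504 × (482.52 − 478.24)/(482.52 + 478.24) = 1504 × 4.28/960.76 ≈ 6.7 m/s.

6.7 m/s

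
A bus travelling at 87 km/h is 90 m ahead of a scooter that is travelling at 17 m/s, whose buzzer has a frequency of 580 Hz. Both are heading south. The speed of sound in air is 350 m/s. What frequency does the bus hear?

568 Hz

87 km/h = 24.17 m/s.
The bus is ahead, so the scooter is moving toward it while the bus is moving away from the scooter.
Both move, so f' = f · (v − v_o)/(v − v_s).
f' = 580 × (350 − 24.17)/(350 − 17) = 580 × 325.83/333 ≈ 568 Hz.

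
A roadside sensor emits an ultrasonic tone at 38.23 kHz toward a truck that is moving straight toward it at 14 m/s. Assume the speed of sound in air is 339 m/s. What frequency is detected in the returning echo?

The truck first receives the wave as a moving observer: f₁ = f₀ · (v + u)/v = 38.23 × (339 + 14)/339 ≈ 39.8 kHz.
The reflection then acts as a moving source: f₂ = f₁ · v/(v − u) ≈ 41.5 kHz.
Equivalently f₂ = f₀ · (v + u)/(v − u).

41.5 kHz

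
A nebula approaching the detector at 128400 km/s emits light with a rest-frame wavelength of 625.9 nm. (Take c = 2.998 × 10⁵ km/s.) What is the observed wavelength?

β = v/c = 128400/299800 = 0.4283.
Relativistic Doppler for wavelength: λ' = λ₀ · √((1 − β)/(1 + β)).
λ' = 625.9 × √(0.5717/1.4283) = 625.9 × 0.63268 ≈ 396.0 nm.

396.0 nm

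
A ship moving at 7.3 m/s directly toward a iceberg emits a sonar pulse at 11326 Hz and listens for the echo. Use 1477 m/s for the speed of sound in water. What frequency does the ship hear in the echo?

11439 Hz

The iceberg receives the sound from a moving source: f₁ = f₀ · v/(v − v_e) = 11326 × 1477/1469.7 ≈ 11382 Hz.
On the return leg the ship is a moving observer: f₂ = f₁ · (v + v_e)/v = 11382 × 1484.3/1477 ≈ 11439 Hz.
Equivalently f₂ = f₀ · (v + v_e)/(v − v_e).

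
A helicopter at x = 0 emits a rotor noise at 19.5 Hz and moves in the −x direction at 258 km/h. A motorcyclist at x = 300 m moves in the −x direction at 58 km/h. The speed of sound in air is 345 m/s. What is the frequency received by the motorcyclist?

16.9 Hz

258 km/h = 71.67 m/s; 58 km/h = 16.11 m/s.
The observer lies on the +x side, so the source is heading away from the observer and the observer is heading toward the source.
General Doppler shift: f' = f · (v + v_o)/(v + v_s).
f' = 19.5 × (345 + 16.11)/(345 + 71.67) = 19.5 × 361.11/416.67 ≈ 16.9 Hz.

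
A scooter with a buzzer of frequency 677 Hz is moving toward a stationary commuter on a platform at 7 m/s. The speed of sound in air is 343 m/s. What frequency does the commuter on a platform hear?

Moving source, stationary observer: f' = f · v/(v − v_s) since the source is approaching.
f' = 677 × 343/(343 − 7) = 677 × 343/336 ≈ 691 Hz.

691 Hz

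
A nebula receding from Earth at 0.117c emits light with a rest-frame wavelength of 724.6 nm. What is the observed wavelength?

815.0 nm

Relativistic Doppler for wavelength: λ' = λ₀ · √((1 + β)/(1 − β)).
λ' = 724.6 × √(1.1170/0.8830) = 724.6 × 1.12472 ≈ 815.0 nm.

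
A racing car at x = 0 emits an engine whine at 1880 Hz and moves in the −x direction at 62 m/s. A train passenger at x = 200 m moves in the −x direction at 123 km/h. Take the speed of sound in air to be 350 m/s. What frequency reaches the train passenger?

123 km/h = 34.17 m/s.
The observer lies on the +x side, so the source is heading away from the observer and the observer is heading toward the source.
With source receding and observer approaching, f' = f · (v + v_o)/(v + v_s).
f' = 1880 × (350 + 34.17)/(350 + 62) = 1880 × 384.17/412 ≈ 1753 Hz.

1753 Hz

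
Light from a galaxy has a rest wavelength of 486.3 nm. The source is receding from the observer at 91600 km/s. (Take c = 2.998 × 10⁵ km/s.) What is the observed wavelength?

666.8 nm

β = v/c = 91600/299800 = 0.3055.
Relativistic Doppler for wavelength: λ' = λ₀ · √((1 + β)/(1 − β)).
λ' = 486.3 × √(1.3055/0.6945) = 486.3 × 1.37110 ≈ 666.8 nm.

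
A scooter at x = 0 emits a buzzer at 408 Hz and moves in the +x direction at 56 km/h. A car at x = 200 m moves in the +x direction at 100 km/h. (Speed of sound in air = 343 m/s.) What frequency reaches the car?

393 Hz

56 km/h = 15.56 m/s; 100 km/h = 27.78 m/s.
The observer lies on the +x side, so the source is heading toward the observer and the observer is heading away from the source.
General Doppler shift: f' = f · (v − v_o)/(v − v_s).
f' = 408 × (343 − 27.78)/(343 − 15.56) = 408 × 315.22/327.44 ≈ 393 Hz.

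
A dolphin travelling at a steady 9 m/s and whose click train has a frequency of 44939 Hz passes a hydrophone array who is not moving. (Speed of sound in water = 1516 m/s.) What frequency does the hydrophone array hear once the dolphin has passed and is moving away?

Receding: f₂ = f · v/(v + v_s) = 44939 × 1516/1525 ≈ 44674 Hz.

44674 Hz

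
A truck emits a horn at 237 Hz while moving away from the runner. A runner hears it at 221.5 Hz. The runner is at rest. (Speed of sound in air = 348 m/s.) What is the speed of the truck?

f' = f · v/(v + v_s) ⇒ v_s = v · |1 − f/f'|.
v_s = 348 × |1 − 237/221.5| = 348 × 0.06998 ≈ 24.4 m/s.

24.4 m/s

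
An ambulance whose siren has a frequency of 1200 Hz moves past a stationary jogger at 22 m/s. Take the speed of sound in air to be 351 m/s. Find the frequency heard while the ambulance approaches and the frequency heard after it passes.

1280 Hz approaching; 1129 Hz receding

Approaching: f₁ = f · v/(v − v_s) = 1200 × 351/329 ≈ 1280 Hz.
Receding: f₂ = f · v/(v + v_s) = 1200 × 351/373 ≈ 1129 Hz.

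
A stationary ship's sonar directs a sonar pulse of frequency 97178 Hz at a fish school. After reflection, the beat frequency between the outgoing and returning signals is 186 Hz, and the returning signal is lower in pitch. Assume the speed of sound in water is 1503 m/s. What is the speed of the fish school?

1.44 m/s

Double Doppler shift off a moving reflector: f₂ = f₀ · (v + u)/(v − u) (u > 0 toward emitter).
Returning signal is lower, so f₂ = f₀ − Δf = 97178 − 186 = 96992 Hz.
Rearranging, u = v · (f₂ − f₀)/(f₂ + f₀) = 1503 × -186/194170 ≈ -1.44 m/s.
So the fish school is moving at 1.44 m/s away from the emitter.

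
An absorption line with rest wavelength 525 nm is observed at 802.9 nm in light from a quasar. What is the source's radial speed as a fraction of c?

λ'/λ₀ = 1.5293 > 1 (redshift), so the source is receding.
λ'/λ₀ = √((1 + β)/(1 − β)) for a receding source ⇒ β = (r² − 1)/(r² + 1) with r = λ'/λ₀.
β = (2.3389 − 1)/(2.3389 + 1) ≈ 0.401.

0.401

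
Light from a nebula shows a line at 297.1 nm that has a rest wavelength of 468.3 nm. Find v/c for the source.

λ'/λ₀ = 0.6344 < 1 (blueshift), so the source is approaching.
λ'/λ₀ = √((1 − β)/(1 + β)) for an approaching source ⇒ β = (1 − r²)/(1 + r²) with r = λ'/λ₀.
β = (1 − 0.4025)/(1 + 0.4025) ≈ 0.426.

0.426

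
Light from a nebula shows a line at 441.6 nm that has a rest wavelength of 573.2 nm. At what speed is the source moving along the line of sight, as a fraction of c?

λ'/λ₀ = 0.7704 < 1 (blueshift), so the source is approaching.
λ'/λ₀ = √((1 − β)/(1 + β)) for an approaching source ⇒ β = (1 − r²)/(1 + r²) with r = λ'/λ₀.
β = (1 − 0.5935)/(1 + 0.5935) ≈ 0.255.

0.255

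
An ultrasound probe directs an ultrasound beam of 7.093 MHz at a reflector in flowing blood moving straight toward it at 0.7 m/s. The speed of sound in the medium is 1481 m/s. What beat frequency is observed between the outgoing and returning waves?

The reflector in flowing blood first receives the wave as a moving observer: f₁ = f₀ · (v + u)/v = 7.093 × (1481 + 0.7)/1481 ≈ 7.09635 MHz.
On reflection it acts as a source moving toward the stationary detector: f₂ = f₁ · v/(v − u) = 7.09635 × 1481/1480.3 ≈ 7.09971 MHz.
Beat frequency (with f₀ = 7093000 Hz): |f₂ − f₀| = 2u·f₀/(v − u) = 2 × 0.7 × 7093000/1480.3 ≈ 6708 Hz.

6708 Hz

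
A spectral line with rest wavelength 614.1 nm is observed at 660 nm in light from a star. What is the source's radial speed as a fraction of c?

λ'/λ₀ = 1.0747 > 1 (redshift), so the source is receding.
λ'/λ₀ = √((1 + β)/(1 − β)) for a receding source ⇒ β = (r² − 1)/(r² + 1) with r = λ'/λ₀.
β = (1.1551 − 1)/(1.1551 + 1) ≈ 0.072.

0.072c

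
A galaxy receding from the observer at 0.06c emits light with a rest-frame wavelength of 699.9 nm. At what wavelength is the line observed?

Relativistic Doppler for wavelength: λ' = λ₀ · √((1 + β)/(1 − β)).
λ' = 699.9 × √(1.0600/0.9400) = 699.9 × 1.06191 ≈ 743.2 nm.

743.2 nm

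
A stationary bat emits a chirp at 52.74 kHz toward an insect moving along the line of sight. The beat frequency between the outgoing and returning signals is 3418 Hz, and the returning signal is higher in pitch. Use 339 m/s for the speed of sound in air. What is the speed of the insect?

10.6 m/s

Double Doppler shift off a moving reflector: f₂ = f₀ · (v + u)/(v − u) (u > 0 toward emitter).
Returning signal is higher, so f₂ = f₀ + Δf = 52740 + 3418 = 56158 Hz.
Rearranging, u = v · (f₂ − f₀)/(f₂ + f₀) = 339 × 3418/108898 ≈ 10.6 m/s.
So the insect is moving at 10.6 m/s toward the emitter.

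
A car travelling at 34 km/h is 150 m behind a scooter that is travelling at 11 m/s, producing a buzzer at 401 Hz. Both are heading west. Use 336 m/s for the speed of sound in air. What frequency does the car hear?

399 Hz

34 km/h = 9.444 m/s.
The car is behind, so the scooter is moving away from it while the car is moving toward the scooter.
With source receding and observer approaching, f' = f · (v + v_o)/(v + v_s).
f' = 401 × (336 + 9.444)/(336 + 11) = 401 × 345.44/347 ≈ 399 Hz.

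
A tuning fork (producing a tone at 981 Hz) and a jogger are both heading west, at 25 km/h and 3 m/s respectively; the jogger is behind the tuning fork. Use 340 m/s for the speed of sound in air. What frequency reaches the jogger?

25 km/h = 6.944 m/s.
The jogger is behind, so the tuning fork is moving away from it while the jogger is moving toward the tuning fork.
Both move, so f' = f · (v + v_o)/(v + v_s).
f' = 981 × (340 + 3)/(340 + 6.944) = 981 × 343/346.94 ≈ 970 Hz.

970 Hz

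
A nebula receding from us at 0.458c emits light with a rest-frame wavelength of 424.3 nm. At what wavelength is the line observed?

695.9 nm

Relativistic Doppler for wavelength: λ' = λ₀ · √((1 + β)/(1 − β)).
λ' = 424.3 × √(1.4580/0.5420) = 424.3 × 1.64013 ≈ 695.9 nm.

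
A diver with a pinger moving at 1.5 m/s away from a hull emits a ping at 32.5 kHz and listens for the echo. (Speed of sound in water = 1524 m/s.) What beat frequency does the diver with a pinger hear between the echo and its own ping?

The hull receives the sound from a moving source: f₁ = f₀ · v/(v + v_e) = 32.5 × 1524/1525.5 ≈ 32.4680 kHz.
On the return leg the diver with a pinger is a moving observer: f₂ = f₁ · (v − v_e)/v = 32.4680 × 1522.5/1524 ≈ 32.4361 kHz.
Beat against the emitted tone (with f₀ = 32500 Hz): |f₂ − f₀| = 2v_e·f₀/(v + v_e) = 2 × 1.5 × 32500/1525.5 ≈ 64 Hz.

64 Hz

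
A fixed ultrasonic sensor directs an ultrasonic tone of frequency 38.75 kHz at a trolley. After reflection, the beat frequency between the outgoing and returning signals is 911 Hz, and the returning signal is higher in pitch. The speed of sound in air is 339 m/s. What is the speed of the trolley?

3.9 m/s

Double Doppler shift off a moving reflector: f₂ = f₀ · (v + u)/(v − u) (u > 0 toward emitter).
Returning signal is higher, so f₂ = f₀ + Δf = 38750 + 911 = 39661 Hz.
Rearranging, u = v · (f₂ − f₀)/(f₂ + f₀) = 339 × 911/78411 ≈ 3.9 m/s.
So the trolley is moving at 3.9 m/s toward the emitter.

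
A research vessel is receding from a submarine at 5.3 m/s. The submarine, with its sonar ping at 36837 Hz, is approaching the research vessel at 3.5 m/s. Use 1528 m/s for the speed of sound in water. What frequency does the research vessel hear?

36794 Hz

With source approaching and observer receding, f' = f · (v − v_o)/(v − v_s).
f' = 36837 × (1528 − 5.3)/(1528 − 3.5) = 36837 × 1522.7/1524.5 ≈ 36794 Hz.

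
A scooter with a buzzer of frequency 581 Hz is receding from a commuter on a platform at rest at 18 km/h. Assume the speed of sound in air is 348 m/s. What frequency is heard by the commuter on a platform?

573 Hz

18 km/h = 5 m/s.
Moving source, stationary observer: f' = f · v/(v + v_s) since the source is receding.
f' = 581 × 348/(348 + 5) = 581 × 348/353 ≈ 573 Hz.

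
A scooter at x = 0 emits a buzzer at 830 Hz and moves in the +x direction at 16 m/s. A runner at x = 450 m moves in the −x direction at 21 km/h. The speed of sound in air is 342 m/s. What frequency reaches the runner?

21 km/h = 5.833 m/s.
The observer lies on the +x side, so the source is heading toward the observer and the observer is heading toward the source.
Both move, so f' = f · (v + v_o)/(v − v_s).
f' = 830 × (342 + 5.833)/(342 − 16) = 830 × 347.83/326 ≈ 886 Hz.

886 Hz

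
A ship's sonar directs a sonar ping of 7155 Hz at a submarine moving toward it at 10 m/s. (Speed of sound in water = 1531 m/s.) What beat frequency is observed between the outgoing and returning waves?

94 Hz

At the submarine (a moving observer), f₁ = f₀ · (v + u)/v = 7155 × 1541/1531 ≈ 7201.7 Hz.
On reflection it acts as a source moving toward the stationary detector: f₂ = f₁ · v/(v − u) = 7201.7 × 1531/1521 ≈ 7249.1 Hz.
Beat frequency: |f₂ − f₀| = 2u·f₀/(v − u) = 2 × 10 × 7155/1521 ≈ 94 Hz.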